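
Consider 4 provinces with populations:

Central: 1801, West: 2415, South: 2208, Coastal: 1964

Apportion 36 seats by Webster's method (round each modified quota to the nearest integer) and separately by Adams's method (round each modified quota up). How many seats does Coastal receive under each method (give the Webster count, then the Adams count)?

8 and 9

Webster: Central 8, West 10, South 10, Coastal 8.
Adams: Central 8, West 10, South 9, Coastal 9.
Coastal gets 8 under Webster and 9 under Adams.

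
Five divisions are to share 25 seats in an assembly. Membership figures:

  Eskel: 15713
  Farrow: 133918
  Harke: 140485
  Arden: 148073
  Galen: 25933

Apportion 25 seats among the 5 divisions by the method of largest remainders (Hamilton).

Eskel=1, Farrow=7, Harke=8, Arden=8, Galen=1

Total 464122; standard divisor 464122/25 ≈ 18564.88.
Standard quotas: Eskel 0.8464, Farrow 7.2135, Harke 7.5672, Arden 7.9760, Galen 1.3969.
Lower quotas: Eskel 0, Farrow 7, Harke 7, Arden 7, Galen 1 (sum 22, leaving 3 seats).
Remainders in descending order: Arden 0.9760, Eskel 0.8464, Harke 0.5672, Galen 0.3969, Farrow 0.2135.
The surplus seats go to Arden, Eskel, Harke.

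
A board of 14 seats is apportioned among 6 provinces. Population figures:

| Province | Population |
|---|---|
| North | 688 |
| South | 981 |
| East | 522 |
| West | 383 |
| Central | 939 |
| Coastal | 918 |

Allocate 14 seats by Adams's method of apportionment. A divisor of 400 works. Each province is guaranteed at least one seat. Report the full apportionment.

With modified divisor 400: modified quotas North 1.720, South 2.453, East 1.305, West 0.958, Central 2.348, Coastal 2.295.
Rounding up: North 2, South 3, East 2, West 1, Central 3, Coastal 3 (total 14).

North 2, South 3, East 2, West 1, Central 3, Coastal 3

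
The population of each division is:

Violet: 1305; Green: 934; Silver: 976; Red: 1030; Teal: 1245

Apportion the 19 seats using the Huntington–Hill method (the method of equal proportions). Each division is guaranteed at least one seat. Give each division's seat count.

With divisor 287: modified quotas Violet 4.547, Green 3.254, Silver 3.401, Red 3.589, Teal 4.338.
Geometric-mean thresholds: Violet √(4·5)=4.472, Green √(3·4)=3.464, Silver √(3·4)=3.464, Red √(3·4)=3.464, Teal √(4·5)=4.472.
Each quota rounded against its threshold gives Violet 5, Green 3, Silver 3, Red 4, Teal 4 (total 19).

Violet 5, Green 3, Silver 3, Red 4, Teal 4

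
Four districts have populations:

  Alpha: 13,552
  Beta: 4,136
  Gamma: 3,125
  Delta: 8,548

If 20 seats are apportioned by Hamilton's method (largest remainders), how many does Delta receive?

6

The standard divisor is 29361/20 ≈ 1468.05.
Standard quotas: Alpha 9.2313, Beta 2.8173, Gamma 2.1287, Delta 5.8227.
Lower quotas: Alpha 9, Beta 2, Gamma 2, Delta 5 (sum 18, leaving 2 seats).
Remainders in descending order: Delta 0.8227, Beta 0.8173, Alpha 0.2313, Gamma 0.1287.
The surplus seats go to Delta, Beta.
Delta receives 6.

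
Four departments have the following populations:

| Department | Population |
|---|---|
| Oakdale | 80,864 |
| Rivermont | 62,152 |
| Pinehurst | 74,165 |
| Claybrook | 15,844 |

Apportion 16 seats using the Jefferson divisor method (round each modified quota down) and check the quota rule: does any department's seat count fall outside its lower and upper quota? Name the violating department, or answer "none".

Standard quotas: Oakdale 5.552, Rivermont 4.267, Pinehurst 5.092, Claybrook 1.088.
Jefferson allocation: Oakdale 6, Rivermont 4, Pinehurst 5, Claybrook 1.
Every allocation lies between the lower and upper quota.

none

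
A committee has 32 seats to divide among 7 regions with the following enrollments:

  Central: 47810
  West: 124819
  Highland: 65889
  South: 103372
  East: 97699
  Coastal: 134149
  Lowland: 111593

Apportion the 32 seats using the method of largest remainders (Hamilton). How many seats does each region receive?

Central=2; West=6; Highland=3; South=5; East=5; Coastal=6; Lowland=5

The standard divisor is 685331/32 ≈ 21416.594.
Standard quotas: Central 2.2324, West 5.8281, Highland 3.0765, South 4.8267, East 4.5618, Coastal 6.2638, Lowland 5.2106.
Lower quotas: Central 2, West 5, Highland 3, South 4, East 4, Coastal 6, Lowland 5 (sum 29, leaving 3 seats).
Remainders in descending order: West 0.8281, South 0.8267, East 0.5618, Coastal 0.2638, Central 0.2324, Lowland 0.2106, Highland 0.0765.
Largest remainders: West, South, East receive the extra seats.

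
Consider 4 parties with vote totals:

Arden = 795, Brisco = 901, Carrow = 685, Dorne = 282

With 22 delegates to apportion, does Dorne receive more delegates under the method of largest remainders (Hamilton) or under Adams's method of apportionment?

Hamilton: Arden 7, Brisco 7, Carrow 6, Dorne 2.
Adams: Arden 6, Brisco 7, Carrow 6, Dorne 3.
Dorne gets 2 under Hamilton and 3 under Adams.

Adams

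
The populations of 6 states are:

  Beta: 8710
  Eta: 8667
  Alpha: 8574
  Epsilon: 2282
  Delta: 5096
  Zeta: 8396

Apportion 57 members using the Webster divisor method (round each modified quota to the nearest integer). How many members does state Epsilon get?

3

Standard divisor 41725/57 ≈ 732.018; standard quotas: Beta 11.899, Eta 11.840, Alpha 11.713, Epsilon 3.117, Delta 6.962, Zeta 11.470.
Rounding to the nearest integer gives Beta 12, Eta 12, Alpha 12, Epsilon 3, Delta 7, Zeta 11 — total 57, matching the house size, so no adjustment is needed.
Epsilon receives 3.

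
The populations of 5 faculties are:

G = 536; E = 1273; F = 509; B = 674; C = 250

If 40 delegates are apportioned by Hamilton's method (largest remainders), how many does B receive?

Total 3242; standard divisor 3242/40 ≈ 81.05.
Standard quotas: G 6.613, E 15.706, F 6.280, B 8.316, C 3.085.
Lower quotas: G 6, E 15, F 6, B 8, C 3 (sum 38, leaving 2 seats).
Remainders in descending order: E 0.706, G 0.613, B 0.316, F 0.280, C 0.085.
The surplus seats go to E, G.
B receives 8.

8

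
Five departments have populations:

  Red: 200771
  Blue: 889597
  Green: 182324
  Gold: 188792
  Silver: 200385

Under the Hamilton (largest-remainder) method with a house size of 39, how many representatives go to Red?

The standard divisor is 1661869/39 ≈ 42612.026.
Standard quotas: Red 4.7116, Blue 20.8767, Green 4.2787, Gold 4.4305, Silver 4.7025.
Lower quotas: Red 4, Blue 20, Green 4, Gold 4, Silver 4 (sum 36, leaving 3 seats).
Remainders in descending order: Blue 0.8767, Red 0.7116, Silver 0.7025, Gold 0.4305, Green 0.2787.
The surplus seats go to Blue, Red, Silver.
Red receives 5.

5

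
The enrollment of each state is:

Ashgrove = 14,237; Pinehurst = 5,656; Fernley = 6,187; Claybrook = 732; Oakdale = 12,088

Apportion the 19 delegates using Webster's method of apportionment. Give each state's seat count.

Ashgrove 7, Pinehurst 3, Fernley 3, Claybrook 0, Oakdale 6

Standard divisor 38900/19 ≈ 2047.368; standard quotas: Ashgrove 6.954, Pinehurst 2.763, Fernley 3.022, Claybrook 0.358, Oakdale 5.904.
Rounding to the nearest integer gives Ashgrove 7, Pinehurst 3, Fernley 3, Claybrook 0, Oakdale 6 — total 19, matching the house size, so no adjustment is needed.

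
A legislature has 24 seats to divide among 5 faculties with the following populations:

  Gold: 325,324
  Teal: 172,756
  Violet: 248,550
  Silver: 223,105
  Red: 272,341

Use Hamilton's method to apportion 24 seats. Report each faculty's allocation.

The standard divisor is 1242076/24 ≈ 51753.167.
Standard quotas: Gold 6.2861, Teal 3.3381, Violet 4.8026, Silver 4.3109, Red 5.2623.
Lower quotas: Gold 6, Teal 3, Violet 4, Silver 4, Red 5 (sum 22, leaving 2 seats).
Remainders in descending order: Violet 0.8026, Teal 0.3381, Silver 0.3109, Gold 0.2861, Red 0.2623.
Largest remainders: Violet, Teal receive the extra seats.

Gold 6, Teal 4, Violet 5, Silver 4, Red 5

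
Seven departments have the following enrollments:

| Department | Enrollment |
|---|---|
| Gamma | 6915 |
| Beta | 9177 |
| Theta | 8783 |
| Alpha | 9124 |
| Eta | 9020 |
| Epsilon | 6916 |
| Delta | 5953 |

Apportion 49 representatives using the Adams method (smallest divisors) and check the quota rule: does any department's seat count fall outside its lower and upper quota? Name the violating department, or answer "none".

none

Standard quotas: Gamma 6.063, Beta 8.046, Theta 7.701, Alpha 7.999, Eta 7.908, Epsilon 6.064, Delta 5.219.
Adams allocation: Gamma 6, Beta 8, Theta 8, Alpha 8, Eta 8, Epsilon 6, Delta 5.
Every allocation lies between the lower and upper quota.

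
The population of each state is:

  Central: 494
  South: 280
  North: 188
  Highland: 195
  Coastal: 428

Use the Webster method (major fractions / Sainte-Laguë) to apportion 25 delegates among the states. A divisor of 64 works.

With modified divisor 64: modified quotas Central 7.719, South 4.375, North 2.938, Highland 3.047, Coastal 6.688.
Rounding to the nearest integer: Central 8, South 4, North 3, Highland 3, Coastal 7 (total 25).

Central 8, South 4, North 3, Highland 3, Coastal 7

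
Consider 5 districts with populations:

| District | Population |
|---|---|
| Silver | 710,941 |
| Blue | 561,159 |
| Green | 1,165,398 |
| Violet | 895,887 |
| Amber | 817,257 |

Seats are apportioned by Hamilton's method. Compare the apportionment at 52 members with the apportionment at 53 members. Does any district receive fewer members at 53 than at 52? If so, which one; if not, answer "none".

none

At 52 seats: Silver 9, Blue 7, Green 15, Violet 11, Amber 10.
At 53 seats: Silver 9, Blue 7, Green 15, Violet 12, Amber 10.
No district's allocation decreased.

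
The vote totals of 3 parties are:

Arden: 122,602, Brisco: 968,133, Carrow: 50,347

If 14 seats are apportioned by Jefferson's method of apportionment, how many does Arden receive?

Standard divisor 1141082/14 ≈ 81505.857; standard quotas: Arden 1.504, Brisco 11.878, Carrow 0.618.
Rounding down gives 1, 11, 0 = 12 seats, so the divisor must be adjusted.
With modified divisor 71800: modified quotas Arden 1.708, Brisco 13.484, Carrow 0.701.
Rounding down: Arden 1, Brisco 13, Carrow 0 (total 14).
Arden receives 1.

1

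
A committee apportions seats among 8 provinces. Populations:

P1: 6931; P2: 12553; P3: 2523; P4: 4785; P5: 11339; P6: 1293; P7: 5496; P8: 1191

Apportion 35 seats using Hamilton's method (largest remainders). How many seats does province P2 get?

The standard divisor is 46111/35 ≈ 1317.457.
Standard quotas: P1 5.2609, P2 9.5282, P3 1.9151, P4 3.6320, P5 8.6067, P6 0.9814, P7 4.1717, P8 0.9040.
Lower quotas: P1 5, P2 9, P3 1, P4 3, P5 8, P6 0, P7 4, P8 0 (sum 30, leaving 5 seats).
Remainders in descending order: P6 0.9814, P3 0.9151, P8 0.9040, P4 0.6320, P5 0.6067, P2 0.5282, P1 0.2609, P7 0.1717.
Largest remainders: P6, P3, P8, P4, P5 receive the extra seats.
P2 receives 9.

9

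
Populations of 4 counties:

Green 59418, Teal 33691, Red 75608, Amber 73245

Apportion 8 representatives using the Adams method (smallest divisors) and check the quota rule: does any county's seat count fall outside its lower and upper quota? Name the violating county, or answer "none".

none

Standard quotas: Green 1.965, Teal 1.114, Red 2.500, Amber 2.422.
Adams allocation: Green 2, Teal 1, Red 3, Amber 2.
Every allocation lies between the lower and upper quota.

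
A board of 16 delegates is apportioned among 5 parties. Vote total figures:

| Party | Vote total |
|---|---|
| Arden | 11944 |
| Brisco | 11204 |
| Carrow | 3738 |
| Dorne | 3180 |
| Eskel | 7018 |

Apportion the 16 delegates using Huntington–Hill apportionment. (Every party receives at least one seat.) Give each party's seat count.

Arden 5, Brisco 5, Carrow 2, Dorne 1, Eskel 3

With divisor 2377: modified quotas Arden 5.025, Brisco 4.714, Carrow 1.573, Dorne 1.338, Eskel 2.952.
Geometric-mean thresholds: Arden √(5·6)=5.477, Brisco √(4·5)=4.472, Carrow √(1·2)=1.414, Dorne √(1·2)=1.414, Eskel √(2·3)=2.449.
Each quota rounded against its threshold gives Arden 5, Brisco 5, Carrow 2, Dorne 1, Eskel 3 (total 16).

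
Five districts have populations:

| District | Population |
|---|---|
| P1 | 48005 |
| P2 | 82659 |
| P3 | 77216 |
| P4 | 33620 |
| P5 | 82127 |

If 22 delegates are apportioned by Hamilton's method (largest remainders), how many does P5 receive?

Standard divisor: 323627 ÷ 22 ≈ 14710.318.
Standard quotas: P1 3.2634, P2 5.6191, P3 5.2491, P4 2.2855, P5 5.5830.
Lower quotas: P1 3, P2 5, P3 5, P4 2, P5 5 (sum 20, leaving 2 seats).
Remainders in descending order: P2 0.6191, P5 0.5830, P4 0.2855, P1 0.2634, P3 0.2491.
Largest remainders: P2, P5 receive the extra seats.
P5 receives 6.

6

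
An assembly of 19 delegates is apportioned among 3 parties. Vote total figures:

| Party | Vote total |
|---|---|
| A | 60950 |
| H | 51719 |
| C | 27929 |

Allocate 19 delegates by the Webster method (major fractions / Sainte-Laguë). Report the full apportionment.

Standard divisor 140598/19 ≈ 7399.895; standard quotas: A 8.237, H 6.989, C 3.774.
Rounding to the nearest integer gives A 8, H 7, C 4 — total 19, matching the house size, so no adjustment is needed.

A 8; H 7; C 4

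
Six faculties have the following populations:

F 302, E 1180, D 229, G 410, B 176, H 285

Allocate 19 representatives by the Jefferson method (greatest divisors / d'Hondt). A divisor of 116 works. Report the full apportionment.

With modified divisor 116: modified quotas F 2.603, E 10.172, D 1.974, G 3.534, B 1.517, H 2.457.
Rounding down: F 2, E 10, D 1, G 3, B 1, H 2 (total 19).

F=2, E=10, D=1, G=3, B=1, H=2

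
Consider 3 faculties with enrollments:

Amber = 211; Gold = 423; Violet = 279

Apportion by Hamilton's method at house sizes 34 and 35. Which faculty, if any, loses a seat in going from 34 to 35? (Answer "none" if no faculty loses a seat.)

none

At 34 seats: Amber 8, Gold 16, Violet 10.
At 35 seats: Amber 8, Gold 16, Violet 11.
No faculty's allocation decreased.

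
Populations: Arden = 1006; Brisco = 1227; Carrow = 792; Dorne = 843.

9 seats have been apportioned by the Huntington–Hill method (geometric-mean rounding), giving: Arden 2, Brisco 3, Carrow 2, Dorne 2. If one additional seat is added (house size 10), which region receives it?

Priority for the next seat is population ÷ (√(s·(s+1))).
Priorities: Arden 410.698, Brisco 354.204, Carrow 323.333, Dorne 344.153.
Highest priority: Arden.

Arden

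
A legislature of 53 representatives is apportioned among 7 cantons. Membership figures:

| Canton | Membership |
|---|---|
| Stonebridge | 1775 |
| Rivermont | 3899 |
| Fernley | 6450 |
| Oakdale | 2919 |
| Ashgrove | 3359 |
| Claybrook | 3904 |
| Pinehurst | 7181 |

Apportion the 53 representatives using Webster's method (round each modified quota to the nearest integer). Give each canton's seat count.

Stonebridge 3, Rivermont 7, Fernley 12, Oakdale 5, Ashgrove 6, Claybrook 7, Pinehurst 13

Standard divisor 29487/53 ≈ 556.358; standard quotas: Stonebridge 3.190, Rivermont 7.008, Fernley 11.593, Oakdale 5.247, Ashgrove 6.037, Claybrook 7.017, Pinehurst 12.907.
Rounding to the nearest integer gives Stonebridge 3, Rivermont 7, Fernley 12, Oakdale 5, Ashgrove 6, Claybrook 7, Pinehurst 13 — total 53, matching the house size, so no adjustment is needed.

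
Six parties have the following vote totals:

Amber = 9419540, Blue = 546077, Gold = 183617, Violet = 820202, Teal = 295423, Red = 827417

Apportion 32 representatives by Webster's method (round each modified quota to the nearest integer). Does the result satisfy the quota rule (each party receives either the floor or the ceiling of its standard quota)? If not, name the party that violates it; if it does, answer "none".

Amber

Standard quotas: Amber 24.927, Blue 1.445, Gold 0.486, Violet 2.171, Teal 0.782, Red 2.190.
Webster allocation: Amber 26, Blue 1, Gold 0, Violet 2, Teal 1, Red 2.
Amber has quota 24.927 (lower 24, upper 25) but receives 26 — outside the quota interval.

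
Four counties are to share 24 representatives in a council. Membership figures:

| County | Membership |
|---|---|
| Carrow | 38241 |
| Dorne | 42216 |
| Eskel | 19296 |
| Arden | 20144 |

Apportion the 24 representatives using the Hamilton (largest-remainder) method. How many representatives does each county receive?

Total 119897; standard divisor 119897/24 ≈ 4995.708.
Standard quotas: Carrow 7.6548, Dorne 8.4505, Eskel 3.8625, Arden 4.0323.
Lower quotas: Carrow 7, Dorne 8, Eskel 3, Arden 4 (sum 22, leaving 2 seats).
Remainders in descending order: Eskel 0.8625, Carrow 0.6548, Dorne 0.4505, Arden 0.0323.
Largest remainders: Eskel, Carrow receive the extra seats.

Carrow 8, Dorne 8, Eskel 4, Arden 4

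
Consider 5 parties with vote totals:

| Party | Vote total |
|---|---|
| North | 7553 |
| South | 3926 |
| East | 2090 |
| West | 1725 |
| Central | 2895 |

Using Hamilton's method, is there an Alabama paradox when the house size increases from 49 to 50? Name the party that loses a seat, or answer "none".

West

At 49 seats: North 20, South 10, East 6, West 5, Central 8.
At 50 seats: North 21, South 11, East 6, West 4, Central 8.
West drops from 5 to 4.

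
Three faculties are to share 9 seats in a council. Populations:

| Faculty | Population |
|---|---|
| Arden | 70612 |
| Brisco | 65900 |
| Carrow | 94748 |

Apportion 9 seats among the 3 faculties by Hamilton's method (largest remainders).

Standard divisor: 231260 ÷ 9 ≈ 25695.556.
Standard quotas: Arden 2.7480, Brisco 2.5646, Carrow 3.6873.
Lower quotas: Arden 2, Brisco 2, Carrow 3 (sum 7, leaving 2 seats).
Remainders in descending order: Arden 0.7480, Carrow 0.6873, Brisco 0.5646.
Largest remainders: Arden, Carrow receive the extra seats.

Arden=3, Brisco=2, Carrow=4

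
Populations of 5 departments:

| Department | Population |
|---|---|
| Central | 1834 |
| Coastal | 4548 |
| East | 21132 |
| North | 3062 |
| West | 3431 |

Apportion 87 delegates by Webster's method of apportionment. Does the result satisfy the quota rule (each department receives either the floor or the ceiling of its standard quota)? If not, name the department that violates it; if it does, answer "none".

East

Standard quotas: Central 4.692, Coastal 11.635, East 54.062, North 7.834, West 8.778.
Webster allocation: Central 5, Coastal 12, East 53, North 8, West 9.
East has quota 54.062 (lower 54, upper 55) but receives 53 — outside the quota interval.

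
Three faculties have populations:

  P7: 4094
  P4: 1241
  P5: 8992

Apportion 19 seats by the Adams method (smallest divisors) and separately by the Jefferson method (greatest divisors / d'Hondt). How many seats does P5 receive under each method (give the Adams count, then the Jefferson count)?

11 and 13

Adams: P7 6, P4 2, P5 11.
Jefferson: P7 5, P4 1, P5 13.
P5 gets 11 under Adams and 13 under Jefferson.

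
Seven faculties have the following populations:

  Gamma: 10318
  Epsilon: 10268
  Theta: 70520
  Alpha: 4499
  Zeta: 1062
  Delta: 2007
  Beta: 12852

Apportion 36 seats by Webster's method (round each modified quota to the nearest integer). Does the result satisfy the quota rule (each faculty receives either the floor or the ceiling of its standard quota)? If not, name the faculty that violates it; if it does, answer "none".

Standard quotas: Gamma 3.331, Epsilon 3.314, Theta 22.763, Alpha 1.452, Zeta 0.343, Delta 0.648, Beta 4.149.
Webster allocation: Gamma 3, Epsilon 3, Theta 24, Alpha 1, Zeta 0, Delta 1, Beta 4.
Theta has quota 22.763 (lower 22, upper 23) but receives 24 — outside the quota interval.

Theta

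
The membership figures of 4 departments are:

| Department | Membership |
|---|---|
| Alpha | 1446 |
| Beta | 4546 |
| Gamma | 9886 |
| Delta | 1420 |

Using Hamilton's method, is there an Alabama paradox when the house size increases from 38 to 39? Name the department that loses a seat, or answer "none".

none

At 38 seats: Alpha 3, Beta 10, Gamma 22, Delta 3.
At 39 seats: Alpha 3, Beta 10, Gamma 23, Delta 3.
No department's allocation decreased.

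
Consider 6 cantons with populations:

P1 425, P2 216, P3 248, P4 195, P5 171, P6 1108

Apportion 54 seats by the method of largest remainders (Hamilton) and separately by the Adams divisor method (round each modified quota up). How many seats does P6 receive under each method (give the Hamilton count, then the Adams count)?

Hamilton: P1 10, P2 5, P3 6, P4 4, P5 4, P6 25.
Adams: P1 10, P2 5, P3 6, P4 5, P5 4, P6 24.
P6 gets 25 under Hamilton and 24 under Adams.

25 and 24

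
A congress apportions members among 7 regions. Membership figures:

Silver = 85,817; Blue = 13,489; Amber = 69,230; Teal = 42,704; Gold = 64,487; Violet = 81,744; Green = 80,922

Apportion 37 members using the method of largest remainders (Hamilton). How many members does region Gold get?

5

Standard divisor: 438393 ÷ 37 ≈ 11848.459.
Standard quotas: Silver 7.2429, Blue 1.1385, Amber 5.8430, Teal 3.6042, Gold 5.4426, Violet 6.8991, Green 6.8297.
Lower quotas: Silver 7, Blue 1, Amber 5, Teal 3, Gold 5, Violet 6, Green 6 (sum 33, leaving 4 seats).
Remainders in descending order: Violet 0.8991, Amber 0.8430, Green 0.8297, Teal 0.6042, Gold 0.4426, Silver 0.2429, Blue 0.1385.
Largest remainders: Violet, Amber, Green, Teal receive the extra seats.
Gold receives 5.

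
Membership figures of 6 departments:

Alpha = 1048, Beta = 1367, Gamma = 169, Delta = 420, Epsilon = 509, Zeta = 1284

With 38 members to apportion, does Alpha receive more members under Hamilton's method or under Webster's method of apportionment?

Hamilton: Alpha 8, Beta 11, Gamma 2, Delta 3, Epsilon 4, Zeta 10.
Webster: Alpha 9, Beta 11, Gamma 1, Delta 3, Epsilon 4, Zeta 10.
Alpha gets 8 under Hamilton and 9 under Webster.

Webster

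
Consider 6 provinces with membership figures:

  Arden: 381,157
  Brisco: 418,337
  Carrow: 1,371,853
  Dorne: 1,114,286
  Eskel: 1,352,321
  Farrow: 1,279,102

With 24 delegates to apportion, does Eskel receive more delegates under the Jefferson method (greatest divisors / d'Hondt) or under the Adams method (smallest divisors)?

Jefferson

Jefferson: Arden 1, Brisco 1, Carrow 6, Dorne 5, Eskel 6, Farrow 5.
Adams: Arden 2, Brisco 2, Carrow 5, Dorne 5, Eskel 5, Farrow 5.
Eskel gets 6 under Jefferson and 5 under Adams.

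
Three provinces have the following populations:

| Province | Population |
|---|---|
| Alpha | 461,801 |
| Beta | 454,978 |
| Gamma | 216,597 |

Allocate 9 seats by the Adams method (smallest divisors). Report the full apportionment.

Alpha=4; Beta=3; Gamma=2

Standard divisor 1133376/9 ≈ 125930.667; standard quotas: Alpha 3.667, Beta 3.613, Gamma 1.720.
Rounding up gives 4, 4, 2 = 10 seats, so the divisor must be adjusted.
With modified divisor 152800: modified quotas Alpha 3.022, Beta 2.978, Gamma 1.418.
Rounding up: Alpha 4, Beta 3, Gamma 2 (total 9).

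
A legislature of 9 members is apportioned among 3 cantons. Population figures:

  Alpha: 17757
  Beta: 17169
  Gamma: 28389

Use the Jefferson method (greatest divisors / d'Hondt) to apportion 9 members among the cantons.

Standard divisor 63315/9 ≈ 7035; standard quotas: Alpha 2.524, Beta 2.441, Gamma 4.035.
Rounding down gives 2, 2, 4 = 8 seats, so the divisor must be adjusted.
With modified divisor 5800: modified quotas Alpha 3.062, Beta 2.960, Gamma 4.895.
Rounding down: Alpha 3, Beta 2, Gamma 4 (total 9).

Alpha 3; Beta 2; Gamma 4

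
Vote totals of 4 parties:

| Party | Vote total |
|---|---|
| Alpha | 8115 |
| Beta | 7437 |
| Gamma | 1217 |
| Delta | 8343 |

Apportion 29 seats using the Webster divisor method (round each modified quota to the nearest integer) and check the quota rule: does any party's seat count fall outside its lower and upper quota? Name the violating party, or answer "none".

Standard quotas: Alpha 9.371, Beta 8.588, Gamma 1.405, Delta 9.635.
Webster allocation: Alpha 9, Beta 9, Gamma 1, Delta 10.
Every allocation lies between the lower and upper quota.

none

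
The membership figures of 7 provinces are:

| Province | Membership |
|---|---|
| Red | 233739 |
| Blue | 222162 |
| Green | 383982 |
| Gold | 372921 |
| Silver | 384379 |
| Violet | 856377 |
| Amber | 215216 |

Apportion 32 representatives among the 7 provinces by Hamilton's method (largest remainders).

Total 2668776; standard divisor 2668776/32 ≈ 83399.25.
Standard quotas: Red 2.8027, Blue 2.6638, Green 4.6041, Gold 4.4715, Silver 4.6089, Violet 10.2684, Amber 2.5806.
Lower quotas: Red 2, Blue 2, Green 4, Gold 4, Silver 4, Violet 10, Amber 2 (sum 28, leaving 4 seats).
Remainders in descending order: Red 0.8027, Blue 0.6638, Silver 0.6089, Green 0.6041, Amber 0.5806, Gold 0.4715, Violet 0.2684.
The surplus seats go to Red, Blue, Silver, Green.

Red: 3, Blue: 3, Green: 5, Gold: 4, Silver: 5, Violet: 10, Amber: 2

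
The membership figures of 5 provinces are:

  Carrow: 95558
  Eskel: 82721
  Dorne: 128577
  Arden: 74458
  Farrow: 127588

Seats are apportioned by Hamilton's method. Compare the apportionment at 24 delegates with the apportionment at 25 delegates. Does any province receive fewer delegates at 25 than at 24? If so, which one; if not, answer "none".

At 24 seats: Carrow 4, Eskel 4, Dorne 6, Arden 4, Farrow 6.
At 25 seats: Carrow 5, Eskel 4, Dorne 6, Arden 4, Farrow 6.
No province's allocation decreased.

none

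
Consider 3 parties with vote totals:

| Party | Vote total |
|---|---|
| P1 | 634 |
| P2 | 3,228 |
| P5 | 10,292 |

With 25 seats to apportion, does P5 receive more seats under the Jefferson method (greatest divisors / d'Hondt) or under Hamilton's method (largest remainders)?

Jefferson: P1 1, P2 5, P5 19.
Hamilton: P1 1, P2 6, P5 18.
P5 gets 19 under Jefferson and 18 under Hamilton.

Jefferson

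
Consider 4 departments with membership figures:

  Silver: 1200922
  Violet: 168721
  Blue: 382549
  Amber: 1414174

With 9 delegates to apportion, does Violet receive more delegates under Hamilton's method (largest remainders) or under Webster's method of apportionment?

Hamilton: Silver 3, Violet 1, Blue 1, Amber 4.
Webster: Silver 4, Violet 0, Blue 1, Amber 4.
Violet gets 1 under Hamilton and 0 under Webster.

Hamilton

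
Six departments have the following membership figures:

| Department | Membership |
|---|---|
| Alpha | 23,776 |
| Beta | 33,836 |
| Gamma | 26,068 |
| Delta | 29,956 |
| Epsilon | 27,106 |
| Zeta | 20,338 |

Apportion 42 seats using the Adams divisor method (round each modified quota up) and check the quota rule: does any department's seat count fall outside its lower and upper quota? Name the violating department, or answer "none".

none

Standard quotas: Alpha 6.199, Beta 8.822, Gamma 6.797, Delta 7.811, Epsilon 7.068, Zeta 5.303.
Adams allocation: Alpha 6, Beta 9, Gamma 7, Delta 8, Epsilon 7, Zeta 5.
Every allocation lies between the lower and upper quota.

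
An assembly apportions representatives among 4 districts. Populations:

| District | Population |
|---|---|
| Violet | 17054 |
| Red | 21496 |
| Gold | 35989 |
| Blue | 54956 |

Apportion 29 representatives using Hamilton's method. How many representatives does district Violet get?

The standard divisor is 129495/29 ≈ 4465.345.
Standard quotas: Violet 3.8192, Red 4.8140, Gold 8.0596, Blue 12.3072.
Lower quotas: Violet 3, Red 4, Gold 8, Blue 12 (sum 27, leaving 2 seats).
Remainders in descending order: Violet 0.8192, Red 0.8140, Blue 0.3072, Gold 0.0596.
The surplus seats go to Violet, Red.
Violet receives 4.

4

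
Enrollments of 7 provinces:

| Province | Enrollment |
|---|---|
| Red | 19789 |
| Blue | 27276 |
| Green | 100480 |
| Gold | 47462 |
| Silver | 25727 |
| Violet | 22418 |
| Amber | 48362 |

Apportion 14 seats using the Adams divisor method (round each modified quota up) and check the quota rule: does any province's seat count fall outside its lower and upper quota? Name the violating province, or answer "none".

none

Standard quotas: Red 0.950, Blue 1.310, Green 4.826, Gold 2.279, Silver 1.236, Violet 1.077, Amber 2.323.
Adams allocation: Red 1, Blue 2, Green 4, Gold 2, Silver 2, Violet 1, Amber 2.
Every allocation lies between the lower and upper quota.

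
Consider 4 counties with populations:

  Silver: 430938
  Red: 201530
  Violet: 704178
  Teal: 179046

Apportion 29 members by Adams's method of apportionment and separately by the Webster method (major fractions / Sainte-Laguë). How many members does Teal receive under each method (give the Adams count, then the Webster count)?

Adams: Silver 8, Red 4, Violet 13, Teal 4.
Webster: Silver 8, Red 4, Violet 14, Teal 3.
Teal gets 4 under Adams and 3 under Webster.

4 and 3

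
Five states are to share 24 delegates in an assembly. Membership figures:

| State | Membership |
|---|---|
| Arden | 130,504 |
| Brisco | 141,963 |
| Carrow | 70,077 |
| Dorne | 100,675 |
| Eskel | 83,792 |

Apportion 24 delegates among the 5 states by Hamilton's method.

Total 527011; standard divisor 527011/24 ≈ 21958.792.
Standard quotas: Arden 5.9431, Brisco 6.4650, Carrow 3.1913, Dorne 4.5847, Eskel 3.8159.
Lower quotas: Arden 5, Brisco 6, Carrow 3, Dorne 4, Eskel 3 (sum 21, leaving 3 seats).
Remainders in descending order: Arden 0.9431, Eskel 0.8159, Dorne 0.5847, Brisco 0.4650, Carrow 0.1913.
Largest remainders: Arden, Eskel, Dorne receive the extra seats.

Arden: 6, Brisco: 6, Carrow: 3, Dorne: 5, Eskel: 4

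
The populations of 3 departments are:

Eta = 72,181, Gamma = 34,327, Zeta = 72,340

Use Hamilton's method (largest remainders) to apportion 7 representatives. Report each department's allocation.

Eta: 3, Gamma: 1, Zeta: 3

Total 178848; standard divisor 178848/7 ≈ 25549.714.
Standard quotas: Eta 2.8251, Gamma 1.3435, Zeta 2.8313.
Lower quotas: Eta 2, Gamma 1, Zeta 2 (sum 5, leaving 2 seats).
Remainders in descending order: Zeta 0.8313, Eta 0.8251, Gamma 0.3435.
The surplus seats go to Zeta, Eta.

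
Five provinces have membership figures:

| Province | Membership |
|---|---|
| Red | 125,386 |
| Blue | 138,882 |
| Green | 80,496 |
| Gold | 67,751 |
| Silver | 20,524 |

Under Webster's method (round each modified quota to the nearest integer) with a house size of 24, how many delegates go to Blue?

Standard divisor 433039/24 ≈ 18043.292; standard quotas: Red 6.949, Blue 7.697, Green 4.461, Gold 3.755, Silver 1.137.
Rounding to the nearest integer gives Red 7, Blue 8, Green 4, Gold 4, Silver 1 — total 24, matching the house size, so no adjustment is needed.
Blue receives 8.

8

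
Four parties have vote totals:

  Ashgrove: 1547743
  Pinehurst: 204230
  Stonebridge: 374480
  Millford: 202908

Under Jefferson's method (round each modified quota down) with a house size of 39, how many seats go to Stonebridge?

6

Standard divisor 2329361/39 ≈ 59727.205; standard quotas: Ashgrove 25.914, Pinehurst 3.419, Stonebridge 6.270, Millford 3.397.
Rounding down gives 25, 3, 6, 3 = 37 seats, so the divisor must be adjusted.
With modified divisor 56300: modified quotas Ashgrove 27.491, Pinehurst 3.628, Stonebridge 6.652, Millford 3.604.
Rounding down: Ashgrove 27, Pinehurst 3, Stonebridge 6, Millford 3 (total 39).
Stonebridge receives 6.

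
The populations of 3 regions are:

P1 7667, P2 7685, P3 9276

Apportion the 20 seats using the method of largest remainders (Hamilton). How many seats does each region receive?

P1 6, P2 6, P3 8

The standard divisor is 24628/20 ≈ 1231.4.
Standard quotas: P1 6.2262, P2 6.2409, P3 7.5329.
Lower quotas: P1 6, P2 6, P3 7 (sum 19, leaving 1 seat).
Remainders in descending order: P3 0.5329, P2 0.2409, P1 0.2262.
Largest remainder: P3 receives the extra seat.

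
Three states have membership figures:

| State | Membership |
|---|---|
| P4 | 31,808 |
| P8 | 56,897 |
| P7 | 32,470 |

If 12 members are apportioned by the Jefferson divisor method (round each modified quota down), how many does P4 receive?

3

Standard divisor 121175/12 ≈ 10097.917; standard quotas: P4 3.150, P8 5.635, P7 3.216.
Rounding down gives 3, 5, 3 = 11 seats, so the divisor must be adjusted.
With modified divisor 8800: modified quotas P4 3.615, P8 6.466, P7 3.690.
Rounding down: P4 3, P8 6, P7 3 (total 12).
P4 receives 3.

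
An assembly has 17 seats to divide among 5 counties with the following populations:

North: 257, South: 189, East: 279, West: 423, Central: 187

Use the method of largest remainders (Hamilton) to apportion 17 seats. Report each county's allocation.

North: 3, South: 3, East: 4, West: 5, Central: 2

Standard divisor: 1335 ÷ 17 ≈ 78.529.
Standard quotas: North 3.273, South 2.407, East 3.553, West 5.387, Central 2.381.
Lower quotas: North 3, South 2, East 3, West 5, Central 2 (sum 15, leaving 2 seats).
Remainders in descending order: East 0.553, South 0.407, West 0.387, Central 0.381, North 0.273.
The surplus seats go to East, South.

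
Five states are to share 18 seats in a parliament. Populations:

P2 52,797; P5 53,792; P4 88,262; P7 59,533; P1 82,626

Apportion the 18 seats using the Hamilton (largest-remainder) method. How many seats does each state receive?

Total 337010; standard divisor 337010/18 ≈ 18722.778.
Standard quotas: P2 2.8199, P5 2.8731, P4 4.7142, P7 3.1797, P1 4.4131.
Lower quotas: P2 2, P5 2, P4 4, P7 3, P1 4 (sum 15, leaving 3 seats).
Remainders in descending order: P5 0.8731, P2 0.8199, P4 0.7142, P1 0.4131, P7 0.1797.
Largest remainders: P5, P2, P4 receive the extra seats.

P2 3, P5 3, P4 5, P7 3, P1 4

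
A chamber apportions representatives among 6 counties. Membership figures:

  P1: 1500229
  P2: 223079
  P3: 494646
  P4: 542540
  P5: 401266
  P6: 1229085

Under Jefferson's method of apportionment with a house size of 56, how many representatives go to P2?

Standard divisor 4390845/56 ≈ 78407.946; standard quotas: P1 19.134, P2 2.845, P3 6.309, P4 6.919, P5 5.118, P6 15.676.
Rounding down gives 19, 2, 6, 6, 5, 15 = 53 seats, so the divisor must be adjusted.
With modified divisor 74881.1: modified quotas P1 20.035, P2 2.979, P3 6.606, P4 7.245, P5 5.359, P6 16.414.
Rounding down: P1 20, P2 2, P3 6, P4 7, P5 5, P6 16 (total 56).
P2 receives 2.

2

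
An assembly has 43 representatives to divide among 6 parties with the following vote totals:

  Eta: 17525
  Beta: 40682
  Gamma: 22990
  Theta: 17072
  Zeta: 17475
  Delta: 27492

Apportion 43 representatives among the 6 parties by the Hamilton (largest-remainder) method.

Eta 6; Beta 12; Gamma 7; Theta 5; Zeta 5; Delta 8

Standard divisor: 143236 ÷ 43 ≈ 3331.07.
Standard quotas: Eta 5.2611, Beta 12.2129, Gamma 6.9017, Theta 5.1251, Zeta 5.2461, Delta 8.2532.
Lower quotas: Eta 5, Beta 12, Gamma 6, Theta 5, Zeta 5, Delta 8 (sum 41, leaving 2 seats).
Remainders in descending order: Gamma 0.9017, Eta 0.2611, Delta 0.2532, Zeta 0.2461, Beta 0.2129, Theta 0.1251.
The surplus seats go to Gamma, Eta.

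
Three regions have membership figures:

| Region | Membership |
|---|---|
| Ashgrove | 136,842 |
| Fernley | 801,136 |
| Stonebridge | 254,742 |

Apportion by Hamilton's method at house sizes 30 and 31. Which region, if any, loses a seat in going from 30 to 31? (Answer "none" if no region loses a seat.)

At 30 seats: Ashgrove 4, Fernley 20, Stonebridge 6.
At 31 seats: Ashgrove 3, Fernley 21, Stonebridge 7.
Ashgrove drops from 4 to 3.

Ashgrove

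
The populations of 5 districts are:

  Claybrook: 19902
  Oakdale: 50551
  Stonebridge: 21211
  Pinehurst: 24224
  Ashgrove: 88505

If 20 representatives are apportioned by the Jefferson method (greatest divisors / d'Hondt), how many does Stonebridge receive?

Standard divisor 204393/20 ≈ 10219.65; standard quotas: Claybrook 1.947, Oakdale 4.946, Stonebridge 2.076, Pinehurst 2.370, Ashgrove 8.660.
Rounding down gives 1, 4, 2, 2, 8 = 17 seats, so the divisor must be adjusted.
With modified divisor 9300: modified quotas Claybrook 2.140, Oakdale 5.436, Stonebridge 2.281, Pinehurst 2.605, Ashgrove 9.517.
Rounding down: Claybrook 2, Oakdale 5, Stonebridge 2, Pinehurst 2, Ashgrove 9 (total 20).
Stonebridge receives 2.

2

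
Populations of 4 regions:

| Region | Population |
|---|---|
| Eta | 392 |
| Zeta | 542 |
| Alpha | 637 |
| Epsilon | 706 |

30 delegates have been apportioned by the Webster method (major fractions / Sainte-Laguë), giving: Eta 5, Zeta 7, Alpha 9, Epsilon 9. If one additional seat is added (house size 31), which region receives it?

Priority for the next seat is population ÷ (current seats + 0.5).
Priorities: Eta 71.273, Zeta 72.267, Alpha 67.053, Epsilon 74.316.
Highest priority: Epsilon.

Epsilon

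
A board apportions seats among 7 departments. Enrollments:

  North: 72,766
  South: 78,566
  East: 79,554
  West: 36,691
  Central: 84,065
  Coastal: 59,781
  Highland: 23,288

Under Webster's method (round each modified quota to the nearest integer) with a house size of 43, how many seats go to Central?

Standard divisor 434711/43 ≈ 10109.558; standard quotas: North 7.198, South 7.771, East 7.869, West 3.629, Central 8.315, Coastal 5.913, Highland 2.304.
Rounding to the nearest integer gives North 7, South 8, East 8, West 4, Central 8, Coastal 6, Highland 2 — total 43, matching the house size, so no adjustment is needed.
Central receives 8.

8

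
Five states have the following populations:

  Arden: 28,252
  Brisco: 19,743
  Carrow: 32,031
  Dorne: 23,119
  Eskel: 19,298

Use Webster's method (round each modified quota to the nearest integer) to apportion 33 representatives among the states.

Arden=8; Brisco=5; Carrow=9; Dorne=6; Eskel=5

Standard divisor 122443/33 ≈ 3710.394; standard quotas: Arden 7.614, Brisco 5.321, Carrow 8.633, Dorne 6.231, Eskel 5.201.
Rounding to the nearest integer gives Arden 8, Brisco 5, Carrow 9, Dorne 6, Eskel 5 — total 33, matching the house size, so no adjustment is needed.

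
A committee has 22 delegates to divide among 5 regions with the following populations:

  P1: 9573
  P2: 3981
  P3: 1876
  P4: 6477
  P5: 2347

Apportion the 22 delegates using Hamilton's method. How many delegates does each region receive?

P1 9, P2 3, P3 2, P4 6, P5 2

Standard divisor: 24254 ÷ 22 ≈ 1102.455.
Standard quotas: P1 8.6834, P2 3.6110, P3 1.7017, P4 5.8751, P5 2.1289.
Lower quotas: P1 8, P2 3, P3 1, P4 5, P5 2 (sum 19, leaving 3 seats).
Remainders in descending order: P4 0.8751, P3 0.7017, P1 0.6834, P2 0.6110, P5 0.1289.
The surplus seats go to P4, P3, P1.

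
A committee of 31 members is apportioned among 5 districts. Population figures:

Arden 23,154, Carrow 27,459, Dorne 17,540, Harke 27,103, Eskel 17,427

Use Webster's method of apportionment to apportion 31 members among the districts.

Arden=6, Carrow=8, Dorne=5, Harke=7, Eskel=5

Standard divisor 112683/31 ≈ 3634.935; standard quotas: Arden 6.370, Carrow 7.554, Dorne 4.825, Harke 7.456, Eskel 4.794.
Rounding to the nearest integer gives Arden 6, Carrow 8, Dorne 5, Harke 7, Eskel 5 — total 31, matching the house size, so no adjustment is needed.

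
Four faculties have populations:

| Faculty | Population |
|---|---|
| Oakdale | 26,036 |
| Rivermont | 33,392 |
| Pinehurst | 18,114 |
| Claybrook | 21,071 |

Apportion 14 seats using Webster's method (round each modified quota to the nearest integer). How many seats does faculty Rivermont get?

Standard divisor 98613/14 ≈ 7043.786; standard quotas: Oakdale 3.696, Rivermont 4.741, Pinehurst 2.572, Claybrook 2.991.
Rounding to the nearest integer gives 4, 5, 3, 3 = 15 seats, so the divisor must be adjusted.
With modified divisor 7330: modified quotas Oakdale 3.552, Rivermont 4.556, Pinehurst 2.471, Claybrook 2.875.
Rounding to the nearest integer: Oakdale 4, Rivermont 5, Pinehurst 2, Claybrook 3 (total 14).
Rivermont receives 5.

5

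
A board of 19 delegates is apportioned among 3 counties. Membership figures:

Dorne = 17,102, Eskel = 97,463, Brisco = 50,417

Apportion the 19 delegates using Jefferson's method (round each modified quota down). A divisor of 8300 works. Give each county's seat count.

Dorne 2, Eskel 11, Brisco 6

With modified divisor 8300: modified quotas Dorne 2.060, Eskel 11.743, Brisco 6.074.
Rounding down: Dorne 2, Eskel 11, Brisco 6 (total 19).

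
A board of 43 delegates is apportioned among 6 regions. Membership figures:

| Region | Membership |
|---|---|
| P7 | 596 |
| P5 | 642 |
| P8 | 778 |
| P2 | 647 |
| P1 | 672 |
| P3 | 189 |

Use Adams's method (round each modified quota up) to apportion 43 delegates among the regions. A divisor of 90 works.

With modified divisor 90: modified quotas P7 6.622, P5 7.133, P8 8.644, P2 7.189, P1 7.467, P3 2.100.
Rounding up: P7 7, P5 8, P8 9, P2 8, P1 8, P3 3 (total 43).

P7 7; P5 8; P8 9; P2 8; P1 8; P3 3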